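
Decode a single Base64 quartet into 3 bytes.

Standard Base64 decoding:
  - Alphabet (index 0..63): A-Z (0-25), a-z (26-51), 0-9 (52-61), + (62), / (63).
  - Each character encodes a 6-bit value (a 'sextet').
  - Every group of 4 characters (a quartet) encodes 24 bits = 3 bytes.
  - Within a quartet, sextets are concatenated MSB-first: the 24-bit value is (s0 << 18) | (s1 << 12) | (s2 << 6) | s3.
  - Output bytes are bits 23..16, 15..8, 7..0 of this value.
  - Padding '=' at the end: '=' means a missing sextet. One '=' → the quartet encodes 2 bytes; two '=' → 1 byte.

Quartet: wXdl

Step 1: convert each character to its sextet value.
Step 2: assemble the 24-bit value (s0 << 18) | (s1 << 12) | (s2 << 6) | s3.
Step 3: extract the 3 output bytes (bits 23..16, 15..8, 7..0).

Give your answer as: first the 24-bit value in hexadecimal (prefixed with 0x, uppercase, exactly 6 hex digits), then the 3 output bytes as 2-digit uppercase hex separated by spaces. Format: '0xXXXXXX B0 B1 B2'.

Answer: 0xC17765 C1 77 65

Derivation:
Sextets: w=48, X=23, d=29, l=37
24-bit: (48<<18) | (23<<12) | (29<<6) | 37
      = 0xC00000 | 0x017000 | 0x000740 | 0x000025
      = 0xC17765
Bytes: (v>>16)&0xFF=C1, (v>>8)&0xFF=77, v&0xFF=65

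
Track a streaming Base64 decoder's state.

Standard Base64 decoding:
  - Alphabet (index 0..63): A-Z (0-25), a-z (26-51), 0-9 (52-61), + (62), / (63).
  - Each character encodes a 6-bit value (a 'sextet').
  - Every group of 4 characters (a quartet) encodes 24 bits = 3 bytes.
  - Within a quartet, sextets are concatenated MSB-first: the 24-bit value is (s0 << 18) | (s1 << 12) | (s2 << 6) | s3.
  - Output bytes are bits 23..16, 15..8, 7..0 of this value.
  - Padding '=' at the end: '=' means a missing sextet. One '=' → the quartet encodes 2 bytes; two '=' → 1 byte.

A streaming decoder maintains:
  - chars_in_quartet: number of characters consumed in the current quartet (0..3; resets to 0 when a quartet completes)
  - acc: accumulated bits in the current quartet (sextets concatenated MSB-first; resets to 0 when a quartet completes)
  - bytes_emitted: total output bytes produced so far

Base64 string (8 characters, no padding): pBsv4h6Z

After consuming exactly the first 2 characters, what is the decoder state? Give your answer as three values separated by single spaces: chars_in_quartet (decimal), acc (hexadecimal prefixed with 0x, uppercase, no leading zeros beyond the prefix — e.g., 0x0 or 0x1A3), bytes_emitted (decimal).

Answer: 2 0xA41 0

Derivation:
After char 0 ('p'=41): chars_in_quartet=1 acc=0x29 bytes_emitted=0
After char 1 ('B'=1): chars_in_quartet=2 acc=0xA41 bytes_emitted=0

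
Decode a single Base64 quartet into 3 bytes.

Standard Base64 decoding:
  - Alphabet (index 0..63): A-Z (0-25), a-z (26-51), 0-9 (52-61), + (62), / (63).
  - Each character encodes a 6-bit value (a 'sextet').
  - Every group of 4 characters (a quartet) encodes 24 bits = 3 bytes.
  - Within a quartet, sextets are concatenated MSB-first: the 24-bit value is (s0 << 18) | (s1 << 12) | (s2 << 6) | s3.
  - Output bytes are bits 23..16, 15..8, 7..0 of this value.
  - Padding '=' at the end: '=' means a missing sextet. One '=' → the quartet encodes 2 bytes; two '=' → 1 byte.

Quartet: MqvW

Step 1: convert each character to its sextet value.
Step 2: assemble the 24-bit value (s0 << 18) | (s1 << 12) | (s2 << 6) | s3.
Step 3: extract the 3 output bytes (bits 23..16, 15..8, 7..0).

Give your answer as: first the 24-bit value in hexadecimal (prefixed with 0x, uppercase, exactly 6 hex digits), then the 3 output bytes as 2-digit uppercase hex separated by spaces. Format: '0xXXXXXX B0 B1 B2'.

Answer: 0x32ABD6 32 AB D6

Derivation:
Sextets: M=12, q=42, v=47, W=22
24-bit: (12<<18) | (42<<12) | (47<<6) | 22
      = 0x300000 | 0x02A000 | 0x000BC0 | 0x000016
      = 0x32ABD6
Bytes: (v>>16)&0xFF=32, (v>>8)&0xFF=AB, v&0xFF=D6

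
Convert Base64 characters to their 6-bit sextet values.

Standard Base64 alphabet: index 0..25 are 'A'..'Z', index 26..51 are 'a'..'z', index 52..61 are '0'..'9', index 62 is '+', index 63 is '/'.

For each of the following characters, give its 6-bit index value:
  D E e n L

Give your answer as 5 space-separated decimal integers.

'D': A..Z range, ord('D') − ord('A') = 3
'E': A..Z range, ord('E') − ord('A') = 4
'e': a..z range, 26 + ord('e') − ord('a') = 30
'n': a..z range, 26 + ord('n') − ord('a') = 39
'L': A..Z range, ord('L') − ord('A') = 11

Answer: 3 4 30 39 11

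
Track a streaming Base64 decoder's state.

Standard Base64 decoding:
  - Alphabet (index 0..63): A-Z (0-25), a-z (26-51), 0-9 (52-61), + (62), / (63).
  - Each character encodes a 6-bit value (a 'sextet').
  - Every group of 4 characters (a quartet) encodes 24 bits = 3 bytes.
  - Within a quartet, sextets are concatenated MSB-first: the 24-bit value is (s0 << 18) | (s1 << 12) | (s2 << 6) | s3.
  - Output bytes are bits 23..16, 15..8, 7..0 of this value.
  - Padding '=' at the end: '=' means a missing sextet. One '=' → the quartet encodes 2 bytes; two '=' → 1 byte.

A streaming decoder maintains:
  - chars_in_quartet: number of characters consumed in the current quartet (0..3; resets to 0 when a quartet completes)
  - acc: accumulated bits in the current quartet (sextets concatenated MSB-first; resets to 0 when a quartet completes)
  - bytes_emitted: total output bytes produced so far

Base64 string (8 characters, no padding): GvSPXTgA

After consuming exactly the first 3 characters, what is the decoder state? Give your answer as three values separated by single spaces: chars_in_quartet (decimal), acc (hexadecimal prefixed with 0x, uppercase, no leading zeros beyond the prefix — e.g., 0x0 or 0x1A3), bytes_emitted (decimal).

After char 0 ('G'=6): chars_in_quartet=1 acc=0x6 bytes_emitted=0
After char 1 ('v'=47): chars_in_quartet=2 acc=0x1AF bytes_emitted=0
After char 2 ('S'=18): chars_in_quartet=3 acc=0x6BD2 bytes_emitted=0

Answer: 3 0x6BD2 0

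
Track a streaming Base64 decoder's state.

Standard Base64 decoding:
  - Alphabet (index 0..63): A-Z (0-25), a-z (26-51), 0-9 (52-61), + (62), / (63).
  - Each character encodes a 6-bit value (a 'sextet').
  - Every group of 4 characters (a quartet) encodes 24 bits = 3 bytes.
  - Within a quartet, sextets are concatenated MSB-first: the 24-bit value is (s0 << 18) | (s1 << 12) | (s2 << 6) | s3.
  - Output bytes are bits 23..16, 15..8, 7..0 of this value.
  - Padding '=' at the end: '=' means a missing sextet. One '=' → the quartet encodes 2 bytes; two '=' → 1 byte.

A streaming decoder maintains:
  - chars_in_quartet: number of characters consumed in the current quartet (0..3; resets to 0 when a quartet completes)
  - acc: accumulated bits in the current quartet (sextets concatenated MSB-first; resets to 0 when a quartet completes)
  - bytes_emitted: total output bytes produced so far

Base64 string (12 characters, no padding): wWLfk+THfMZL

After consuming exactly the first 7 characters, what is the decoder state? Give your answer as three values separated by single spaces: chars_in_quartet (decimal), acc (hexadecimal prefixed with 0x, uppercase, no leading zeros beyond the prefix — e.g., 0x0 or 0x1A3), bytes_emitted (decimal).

After char 0 ('w'=48): chars_in_quartet=1 acc=0x30 bytes_emitted=0
After char 1 ('W'=22): chars_in_quartet=2 acc=0xC16 bytes_emitted=0
After char 2 ('L'=11): chars_in_quartet=3 acc=0x3058B bytes_emitted=0
After char 3 ('f'=31): chars_in_quartet=4 acc=0xC162DF -> emit C1 62 DF, reset; bytes_emitted=3
After char 4 ('k'=36): chars_in_quartet=1 acc=0x24 bytes_emitted=3
After char 5 ('+'=62): chars_in_quartet=2 acc=0x93E bytes_emitted=3
After char 6 ('T'=19): chars_in_quartet=3 acc=0x24F93 bytes_emitted=3

Answer: 3 0x24F93 3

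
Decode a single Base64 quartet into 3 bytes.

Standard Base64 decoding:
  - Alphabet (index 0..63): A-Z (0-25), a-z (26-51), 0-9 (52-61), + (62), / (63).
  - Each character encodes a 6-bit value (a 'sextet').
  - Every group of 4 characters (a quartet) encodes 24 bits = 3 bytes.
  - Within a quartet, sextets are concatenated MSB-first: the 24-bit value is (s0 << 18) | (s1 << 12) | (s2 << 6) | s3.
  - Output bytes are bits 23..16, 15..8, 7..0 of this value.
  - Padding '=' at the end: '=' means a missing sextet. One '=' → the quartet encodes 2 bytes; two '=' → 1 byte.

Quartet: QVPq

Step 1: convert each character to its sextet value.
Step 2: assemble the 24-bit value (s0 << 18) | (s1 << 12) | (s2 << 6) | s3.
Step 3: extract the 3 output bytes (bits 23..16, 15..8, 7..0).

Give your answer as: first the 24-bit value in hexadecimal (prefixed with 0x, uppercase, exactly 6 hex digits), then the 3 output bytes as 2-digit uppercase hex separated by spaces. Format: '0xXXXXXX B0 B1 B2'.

Sextets: Q=16, V=21, P=15, q=42
24-bit: (16<<18) | (21<<12) | (15<<6) | 42
      = 0x400000 | 0x015000 | 0x0003C0 | 0x00002A
      = 0x4153EA
Bytes: (v>>16)&0xFF=41, (v>>8)&0xFF=53, v&0xFF=EA

Answer: 0x4153EA 41 53 EA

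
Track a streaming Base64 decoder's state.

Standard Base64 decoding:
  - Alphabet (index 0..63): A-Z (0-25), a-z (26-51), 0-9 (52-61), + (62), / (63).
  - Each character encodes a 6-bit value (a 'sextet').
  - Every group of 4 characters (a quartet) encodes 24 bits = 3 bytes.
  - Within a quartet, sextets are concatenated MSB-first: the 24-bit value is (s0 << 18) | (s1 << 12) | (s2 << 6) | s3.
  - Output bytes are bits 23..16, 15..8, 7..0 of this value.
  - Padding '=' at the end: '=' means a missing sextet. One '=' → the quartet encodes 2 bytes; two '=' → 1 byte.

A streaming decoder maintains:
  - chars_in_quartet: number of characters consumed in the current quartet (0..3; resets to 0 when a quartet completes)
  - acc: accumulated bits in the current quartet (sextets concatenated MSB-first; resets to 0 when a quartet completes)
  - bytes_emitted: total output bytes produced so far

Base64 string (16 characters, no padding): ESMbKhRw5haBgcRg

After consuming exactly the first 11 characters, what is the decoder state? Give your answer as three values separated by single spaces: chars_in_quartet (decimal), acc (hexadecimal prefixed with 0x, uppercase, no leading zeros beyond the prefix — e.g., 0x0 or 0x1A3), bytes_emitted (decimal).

After char 0 ('E'=4): chars_in_quartet=1 acc=0x4 bytes_emitted=0
After char 1 ('S'=18): chars_in_quartet=2 acc=0x112 bytes_emitted=0
After char 2 ('M'=12): chars_in_quartet=3 acc=0x448C bytes_emitted=0
After char 3 ('b'=27): chars_in_quartet=4 acc=0x11231B -> emit 11 23 1B, reset; bytes_emitted=3
After char 4 ('K'=10): chars_in_quartet=1 acc=0xA bytes_emitted=3
After char 5 ('h'=33): chars_in_quartet=2 acc=0x2A1 bytes_emitted=3
After char 6 ('R'=17): chars_in_quartet=3 acc=0xA851 bytes_emitted=3
After char 7 ('w'=48): chars_in_quartet=4 acc=0x2A1470 -> emit 2A 14 70, reset; bytes_emitted=6
After char 8 ('5'=57): chars_in_quartet=1 acc=0x39 bytes_emitted=6
After char 9 ('h'=33): chars_in_quartet=2 acc=0xE61 bytes_emitted=6
After char 10 ('a'=26): chars_in_quartet=3 acc=0x3985A bytes_emitted=6

Answer: 3 0x3985A 6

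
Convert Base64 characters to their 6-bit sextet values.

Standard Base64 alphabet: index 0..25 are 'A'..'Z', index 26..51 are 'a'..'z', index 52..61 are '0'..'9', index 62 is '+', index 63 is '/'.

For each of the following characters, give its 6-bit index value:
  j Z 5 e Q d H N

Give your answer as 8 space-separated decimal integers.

Answer: 35 25 57 30 16 29 7 13

Derivation:
'j': a..z range, 26 + ord('j') − ord('a') = 35
'Z': A..Z range, ord('Z') − ord('A') = 25
'5': 0..9 range, 52 + ord('5') − ord('0') = 57
'e': a..z range, 26 + ord('e') − ord('a') = 30
'Q': A..Z range, ord('Q') − ord('A') = 16
'd': a..z range, 26 + ord('d') − ord('a') = 29
'H': A..Z range, ord('H') − ord('A') = 7
'N': A..Z range, ord('N') − ord('A') = 13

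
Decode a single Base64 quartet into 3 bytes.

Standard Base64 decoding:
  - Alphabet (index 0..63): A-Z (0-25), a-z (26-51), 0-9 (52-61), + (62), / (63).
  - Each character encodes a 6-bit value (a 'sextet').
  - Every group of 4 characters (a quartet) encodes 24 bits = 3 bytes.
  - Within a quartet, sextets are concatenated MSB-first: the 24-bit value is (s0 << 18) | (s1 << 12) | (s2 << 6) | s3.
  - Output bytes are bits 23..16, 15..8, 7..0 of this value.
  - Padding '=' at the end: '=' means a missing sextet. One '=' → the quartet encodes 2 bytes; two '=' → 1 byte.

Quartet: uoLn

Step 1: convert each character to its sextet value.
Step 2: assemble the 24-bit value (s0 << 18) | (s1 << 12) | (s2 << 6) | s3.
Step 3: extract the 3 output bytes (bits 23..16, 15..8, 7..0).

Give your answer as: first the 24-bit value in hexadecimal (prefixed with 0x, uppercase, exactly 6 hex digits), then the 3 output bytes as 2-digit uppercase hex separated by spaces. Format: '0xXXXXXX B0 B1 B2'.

Sextets: u=46, o=40, L=11, n=39
24-bit: (46<<18) | (40<<12) | (11<<6) | 39
      = 0xB80000 | 0x028000 | 0x0002C0 | 0x000027
      = 0xBA82E7
Bytes: (v>>16)&0xFF=BA, (v>>8)&0xFF=82, v&0xFF=E7

Answer: 0xBA82E7 BA 82 E7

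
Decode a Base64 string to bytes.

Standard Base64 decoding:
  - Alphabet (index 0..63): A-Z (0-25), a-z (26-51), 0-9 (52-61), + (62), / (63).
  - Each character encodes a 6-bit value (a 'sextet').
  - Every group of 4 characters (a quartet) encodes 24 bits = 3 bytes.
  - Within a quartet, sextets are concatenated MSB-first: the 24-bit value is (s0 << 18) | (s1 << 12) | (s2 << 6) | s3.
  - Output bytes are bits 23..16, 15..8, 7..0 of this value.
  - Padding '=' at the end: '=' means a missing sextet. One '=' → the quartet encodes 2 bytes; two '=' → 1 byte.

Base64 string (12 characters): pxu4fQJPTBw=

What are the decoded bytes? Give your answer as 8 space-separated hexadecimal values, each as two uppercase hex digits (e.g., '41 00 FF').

Answer: A7 1B B8 7D 02 4F 4C 1C

Derivation:
After char 0 ('p'=41): chars_in_quartet=1 acc=0x29 bytes_emitted=0
After char 1 ('x'=49): chars_in_quartet=2 acc=0xA71 bytes_emitted=0
After char 2 ('u'=46): chars_in_quartet=3 acc=0x29C6E bytes_emitted=0
After char 3 ('4'=56): chars_in_quartet=4 acc=0xA71BB8 -> emit A7 1B B8, reset; bytes_emitted=3
After char 4 ('f'=31): chars_in_quartet=1 acc=0x1F bytes_emitted=3
After char 5 ('Q'=16): chars_in_quartet=2 acc=0x7D0 bytes_emitted=3
After char 6 ('J'=9): chars_in_quartet=3 acc=0x1F409 bytes_emitted=3
After char 7 ('P'=15): chars_in_quartet=4 acc=0x7D024F -> emit 7D 02 4F, reset; bytes_emitted=6
After char 8 ('T'=19): chars_in_quartet=1 acc=0x13 bytes_emitted=6
After char 9 ('B'=1): chars_in_quartet=2 acc=0x4C1 bytes_emitted=6
After char 10 ('w'=48): chars_in_quartet=3 acc=0x13070 bytes_emitted=6
Padding '=': partial quartet acc=0x13070 -> emit 4C 1C; bytes_emitted=8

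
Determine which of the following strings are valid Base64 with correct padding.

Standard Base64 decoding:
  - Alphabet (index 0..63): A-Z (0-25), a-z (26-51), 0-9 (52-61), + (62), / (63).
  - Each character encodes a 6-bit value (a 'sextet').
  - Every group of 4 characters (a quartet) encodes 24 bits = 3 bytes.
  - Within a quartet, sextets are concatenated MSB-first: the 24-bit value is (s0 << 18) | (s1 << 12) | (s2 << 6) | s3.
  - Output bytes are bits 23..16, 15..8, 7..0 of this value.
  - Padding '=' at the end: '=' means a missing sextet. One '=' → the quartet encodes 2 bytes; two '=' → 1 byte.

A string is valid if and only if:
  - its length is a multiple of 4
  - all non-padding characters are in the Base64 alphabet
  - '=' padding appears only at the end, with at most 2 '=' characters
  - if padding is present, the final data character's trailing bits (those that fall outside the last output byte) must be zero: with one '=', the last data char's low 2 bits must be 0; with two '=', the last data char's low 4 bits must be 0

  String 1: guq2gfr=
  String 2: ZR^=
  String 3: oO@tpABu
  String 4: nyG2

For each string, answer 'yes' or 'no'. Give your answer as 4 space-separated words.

String 1: 'guq2gfr=' → invalid (bad trailing bits)
String 2: 'ZR^=' → invalid (bad char(s): ['^'])
String 3: 'oO@tpABu' → invalid (bad char(s): ['@'])
String 4: 'nyG2' → valid

Answer: no no no yes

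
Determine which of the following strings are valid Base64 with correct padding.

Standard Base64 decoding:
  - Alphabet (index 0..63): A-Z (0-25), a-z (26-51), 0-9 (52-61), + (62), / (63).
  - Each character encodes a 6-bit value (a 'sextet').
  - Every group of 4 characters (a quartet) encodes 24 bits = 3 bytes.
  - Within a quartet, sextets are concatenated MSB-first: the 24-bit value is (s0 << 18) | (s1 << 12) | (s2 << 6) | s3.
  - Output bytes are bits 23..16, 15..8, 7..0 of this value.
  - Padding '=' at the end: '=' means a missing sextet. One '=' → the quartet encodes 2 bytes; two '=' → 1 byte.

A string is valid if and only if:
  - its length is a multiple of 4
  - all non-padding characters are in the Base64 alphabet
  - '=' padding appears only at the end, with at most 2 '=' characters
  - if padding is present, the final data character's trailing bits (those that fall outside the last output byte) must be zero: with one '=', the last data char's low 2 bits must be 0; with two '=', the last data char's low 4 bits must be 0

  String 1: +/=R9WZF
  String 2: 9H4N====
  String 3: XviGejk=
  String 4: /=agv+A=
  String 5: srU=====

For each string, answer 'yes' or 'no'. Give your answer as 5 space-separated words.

Answer: no no yes no no

Derivation:
String 1: '+/=R9WZF' → invalid (bad char(s): ['=']; '=' in middle)
String 2: '9H4N====' → invalid (4 pad chars (max 2))
String 3: 'XviGejk=' → valid
String 4: '/=agv+A=' → invalid (bad char(s): ['=']; '=' in middle)
String 5: 'srU=====' → invalid (5 pad chars (max 2))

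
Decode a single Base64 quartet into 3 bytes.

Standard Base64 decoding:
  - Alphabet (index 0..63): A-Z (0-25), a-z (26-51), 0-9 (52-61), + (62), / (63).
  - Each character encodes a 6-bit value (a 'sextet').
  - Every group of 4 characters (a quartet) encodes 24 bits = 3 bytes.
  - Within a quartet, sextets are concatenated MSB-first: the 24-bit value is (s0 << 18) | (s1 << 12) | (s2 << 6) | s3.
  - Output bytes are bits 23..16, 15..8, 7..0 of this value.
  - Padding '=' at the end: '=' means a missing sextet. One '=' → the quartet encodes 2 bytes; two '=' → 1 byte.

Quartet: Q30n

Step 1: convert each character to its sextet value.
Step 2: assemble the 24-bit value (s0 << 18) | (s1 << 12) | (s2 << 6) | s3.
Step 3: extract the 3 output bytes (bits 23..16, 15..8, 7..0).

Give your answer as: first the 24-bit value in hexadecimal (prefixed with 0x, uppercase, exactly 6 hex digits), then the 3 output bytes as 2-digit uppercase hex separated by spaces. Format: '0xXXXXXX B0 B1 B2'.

Answer: 0x437D27 43 7D 27

Derivation:
Sextets: Q=16, 3=55, 0=52, n=39
24-bit: (16<<18) | (55<<12) | (52<<6) | 39
      = 0x400000 | 0x037000 | 0x000D00 | 0x000027
      = 0x437D27
Bytes: (v>>16)&0xFF=43, (v>>8)&0xFF=7D, v&0xFF=27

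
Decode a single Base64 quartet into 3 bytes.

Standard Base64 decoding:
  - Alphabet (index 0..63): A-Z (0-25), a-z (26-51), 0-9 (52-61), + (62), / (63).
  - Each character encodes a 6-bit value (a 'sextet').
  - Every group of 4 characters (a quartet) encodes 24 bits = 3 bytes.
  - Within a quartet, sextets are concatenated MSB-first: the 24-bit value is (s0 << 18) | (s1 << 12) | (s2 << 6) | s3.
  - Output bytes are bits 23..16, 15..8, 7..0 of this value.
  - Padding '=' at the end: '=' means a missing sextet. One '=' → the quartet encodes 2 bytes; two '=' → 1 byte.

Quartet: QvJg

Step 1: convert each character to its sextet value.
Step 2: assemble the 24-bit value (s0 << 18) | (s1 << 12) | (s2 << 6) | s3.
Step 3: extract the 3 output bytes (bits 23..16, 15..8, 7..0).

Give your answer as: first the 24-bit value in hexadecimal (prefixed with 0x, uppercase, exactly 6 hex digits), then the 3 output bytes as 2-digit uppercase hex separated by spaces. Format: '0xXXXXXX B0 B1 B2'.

Sextets: Q=16, v=47, J=9, g=32
24-bit: (16<<18) | (47<<12) | (9<<6) | 32
      = 0x400000 | 0x02F000 | 0x000240 | 0x000020
      = 0x42F260
Bytes: (v>>16)&0xFF=42, (v>>8)&0xFF=F2, v&0xFF=60

Answer: 0x42F260 42 F2 60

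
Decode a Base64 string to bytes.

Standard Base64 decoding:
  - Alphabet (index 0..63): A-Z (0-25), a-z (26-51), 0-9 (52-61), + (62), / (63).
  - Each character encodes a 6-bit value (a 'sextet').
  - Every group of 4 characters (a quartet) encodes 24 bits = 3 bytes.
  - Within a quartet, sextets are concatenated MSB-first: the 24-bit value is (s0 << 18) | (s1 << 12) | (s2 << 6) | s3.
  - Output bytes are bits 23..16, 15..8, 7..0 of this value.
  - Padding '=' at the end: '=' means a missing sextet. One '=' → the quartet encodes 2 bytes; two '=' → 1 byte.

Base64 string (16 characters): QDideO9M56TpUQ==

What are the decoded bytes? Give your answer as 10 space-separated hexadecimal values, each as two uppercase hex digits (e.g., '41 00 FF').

Answer: 40 38 9D 78 EF 4C E7 A4 E9 51

Derivation:
After char 0 ('Q'=16): chars_in_quartet=1 acc=0x10 bytes_emitted=0
After char 1 ('D'=3): chars_in_quartet=2 acc=0x403 bytes_emitted=0
After char 2 ('i'=34): chars_in_quartet=3 acc=0x100E2 bytes_emitted=0
After char 3 ('d'=29): chars_in_quartet=4 acc=0x40389D -> emit 40 38 9D, reset; bytes_emitted=3
After char 4 ('e'=30): chars_in_quartet=1 acc=0x1E bytes_emitted=3
After char 5 ('O'=14): chars_in_quartet=2 acc=0x78E bytes_emitted=3
After char 6 ('9'=61): chars_in_quartet=3 acc=0x1E3BD bytes_emitted=3
After char 7 ('M'=12): chars_in_quartet=4 acc=0x78EF4C -> emit 78 EF 4C, reset; bytes_emitted=6
After char 8 ('5'=57): chars_in_quartet=1 acc=0x39 bytes_emitted=6
After char 9 ('6'=58): chars_in_quartet=2 acc=0xE7A bytes_emitted=6
After char 10 ('T'=19): chars_in_quartet=3 acc=0x39E93 bytes_emitted=6
After char 11 ('p'=41): chars_in_quartet=4 acc=0xE7A4E9 -> emit E7 A4 E9, reset; bytes_emitted=9
After char 12 ('U'=20): chars_in_quartet=1 acc=0x14 bytes_emitted=9
After char 13 ('Q'=16): chars_in_quartet=2 acc=0x510 bytes_emitted=9
Padding '==': partial quartet acc=0x510 -> emit 51; bytes_emitted=10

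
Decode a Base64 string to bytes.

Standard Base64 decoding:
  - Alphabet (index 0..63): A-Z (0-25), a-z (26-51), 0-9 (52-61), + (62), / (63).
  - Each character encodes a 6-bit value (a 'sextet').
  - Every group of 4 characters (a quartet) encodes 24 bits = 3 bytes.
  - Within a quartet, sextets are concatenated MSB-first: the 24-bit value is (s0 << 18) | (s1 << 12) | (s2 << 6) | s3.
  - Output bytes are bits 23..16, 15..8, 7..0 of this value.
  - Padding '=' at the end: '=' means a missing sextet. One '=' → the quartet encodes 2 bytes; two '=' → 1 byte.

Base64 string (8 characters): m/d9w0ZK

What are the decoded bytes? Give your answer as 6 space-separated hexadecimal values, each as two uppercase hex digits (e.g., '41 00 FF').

Answer: 9B F7 7D C3 46 4A

Derivation:
After char 0 ('m'=38): chars_in_quartet=1 acc=0x26 bytes_emitted=0
After char 1 ('/'=63): chars_in_quartet=2 acc=0x9BF bytes_emitted=0
After char 2 ('d'=29): chars_in_quartet=3 acc=0x26FDD bytes_emitted=0
After char 3 ('9'=61): chars_in_quartet=4 acc=0x9BF77D -> emit 9B F7 7D, reset; bytes_emitted=3
After char 4 ('w'=48): chars_in_quartet=1 acc=0x30 bytes_emitted=3
After char 5 ('0'=52): chars_in_quartet=2 acc=0xC34 bytes_emitted=3
After char 6 ('Z'=25): chars_in_quartet=3 acc=0x30D19 bytes_emitted=3
After char 7 ('K'=10): chars_in_quartet=4 acc=0xC3464A -> emit C3 46 4A, reset; bytes_emitted=6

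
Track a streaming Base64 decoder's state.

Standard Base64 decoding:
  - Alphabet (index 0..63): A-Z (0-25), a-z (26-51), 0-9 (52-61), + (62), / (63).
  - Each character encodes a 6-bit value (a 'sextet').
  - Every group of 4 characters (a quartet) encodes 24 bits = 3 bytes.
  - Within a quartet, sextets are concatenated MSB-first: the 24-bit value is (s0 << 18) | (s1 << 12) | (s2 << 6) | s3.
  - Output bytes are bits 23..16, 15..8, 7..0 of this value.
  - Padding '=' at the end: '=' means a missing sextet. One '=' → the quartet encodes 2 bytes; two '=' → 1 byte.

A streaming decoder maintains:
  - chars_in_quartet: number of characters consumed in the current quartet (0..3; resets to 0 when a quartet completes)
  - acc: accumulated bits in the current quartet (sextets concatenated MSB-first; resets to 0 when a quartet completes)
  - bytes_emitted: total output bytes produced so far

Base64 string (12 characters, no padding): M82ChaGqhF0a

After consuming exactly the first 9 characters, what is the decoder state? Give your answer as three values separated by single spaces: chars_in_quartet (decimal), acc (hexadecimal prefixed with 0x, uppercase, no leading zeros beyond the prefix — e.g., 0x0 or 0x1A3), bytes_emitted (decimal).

After char 0 ('M'=12): chars_in_quartet=1 acc=0xC bytes_emitted=0
After char 1 ('8'=60): chars_in_quartet=2 acc=0x33C bytes_emitted=0
After char 2 ('2'=54): chars_in_quartet=3 acc=0xCF36 bytes_emitted=0
After char 3 ('C'=2): chars_in_quartet=4 acc=0x33CD82 -> emit 33 CD 82, reset; bytes_emitted=3
After char 4 ('h'=33): chars_in_quartet=1 acc=0x21 bytes_emitted=3
After char 5 ('a'=26): chars_in_quartet=2 acc=0x85A bytes_emitted=3
After char 6 ('G'=6): chars_in_quartet=3 acc=0x21686 bytes_emitted=3
After char 7 ('q'=42): chars_in_quartet=4 acc=0x85A1AA -> emit 85 A1 AA, reset; bytes_emitted=6
After char 8 ('h'=33): chars_in_quartet=1 acc=0x21 bytes_emitted=6

Answer: 1 0x21 6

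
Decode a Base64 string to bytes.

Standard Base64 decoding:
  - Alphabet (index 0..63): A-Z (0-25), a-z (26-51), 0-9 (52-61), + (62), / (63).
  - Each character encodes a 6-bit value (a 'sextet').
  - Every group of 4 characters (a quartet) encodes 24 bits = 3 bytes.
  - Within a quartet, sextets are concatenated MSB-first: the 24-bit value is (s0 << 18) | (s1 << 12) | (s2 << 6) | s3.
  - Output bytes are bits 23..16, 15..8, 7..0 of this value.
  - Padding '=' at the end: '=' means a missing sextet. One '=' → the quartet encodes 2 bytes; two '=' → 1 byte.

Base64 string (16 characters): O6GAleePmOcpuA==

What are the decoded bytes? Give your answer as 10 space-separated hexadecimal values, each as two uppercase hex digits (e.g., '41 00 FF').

Answer: 3B A1 80 95 E7 8F 98 E7 29 B8

Derivation:
After char 0 ('O'=14): chars_in_quartet=1 acc=0xE bytes_emitted=0
After char 1 ('6'=58): chars_in_quartet=2 acc=0x3BA bytes_emitted=0
After char 2 ('G'=6): chars_in_quartet=3 acc=0xEE86 bytes_emitted=0
After char 3 ('A'=0): chars_in_quartet=4 acc=0x3BA180 -> emit 3B A1 80, reset; bytes_emitted=3
After char 4 ('l'=37): chars_in_quartet=1 acc=0x25 bytes_emitted=3
After char 5 ('e'=30): chars_in_quartet=2 acc=0x95E bytes_emitted=3
After char 6 ('e'=30): chars_in_quartet=3 acc=0x2579E bytes_emitted=3
After char 7 ('P'=15): chars_in_quartet=4 acc=0x95E78F -> emit 95 E7 8F, reset; bytes_emitted=6
After char 8 ('m'=38): chars_in_quartet=1 acc=0x26 bytes_emitted=6
After char 9 ('O'=14): chars_in_quartet=2 acc=0x98E bytes_emitted=6
After char 10 ('c'=28): chars_in_quartet=3 acc=0x2639C bytes_emitted=6
After char 11 ('p'=41): chars_in_quartet=4 acc=0x98E729 -> emit 98 E7 29, reset; bytes_emitted=9
After char 12 ('u'=46): chars_in_quartet=1 acc=0x2E bytes_emitted=9
After char 13 ('A'=0): chars_in_quartet=2 acc=0xB80 bytes_emitted=9
Padding '==': partial quartet acc=0xB80 -> emit B8; bytes_emitted=10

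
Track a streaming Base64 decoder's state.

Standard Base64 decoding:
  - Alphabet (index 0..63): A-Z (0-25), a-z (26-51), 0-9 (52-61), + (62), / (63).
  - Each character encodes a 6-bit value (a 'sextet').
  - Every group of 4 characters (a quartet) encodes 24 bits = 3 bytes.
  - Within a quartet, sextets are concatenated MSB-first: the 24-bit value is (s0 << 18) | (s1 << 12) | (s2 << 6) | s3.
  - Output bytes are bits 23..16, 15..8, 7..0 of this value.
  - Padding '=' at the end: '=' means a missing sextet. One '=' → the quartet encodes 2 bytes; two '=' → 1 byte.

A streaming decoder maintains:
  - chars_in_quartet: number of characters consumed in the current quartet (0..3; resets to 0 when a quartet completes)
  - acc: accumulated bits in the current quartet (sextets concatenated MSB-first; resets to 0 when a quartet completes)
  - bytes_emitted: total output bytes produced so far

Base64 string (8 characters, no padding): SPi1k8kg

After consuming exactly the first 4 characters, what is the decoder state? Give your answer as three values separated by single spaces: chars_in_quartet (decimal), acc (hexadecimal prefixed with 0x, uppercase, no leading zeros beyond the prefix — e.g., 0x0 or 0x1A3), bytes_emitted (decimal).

After char 0 ('S'=18): chars_in_quartet=1 acc=0x12 bytes_emitted=0
After char 1 ('P'=15): chars_in_quartet=2 acc=0x48F bytes_emitted=0
After char 2 ('i'=34): chars_in_quartet=3 acc=0x123E2 bytes_emitted=0
After char 3 ('1'=53): chars_in_quartet=4 acc=0x48F8B5 -> emit 48 F8 B5, reset; bytes_emitted=3

Answer: 0 0x0 3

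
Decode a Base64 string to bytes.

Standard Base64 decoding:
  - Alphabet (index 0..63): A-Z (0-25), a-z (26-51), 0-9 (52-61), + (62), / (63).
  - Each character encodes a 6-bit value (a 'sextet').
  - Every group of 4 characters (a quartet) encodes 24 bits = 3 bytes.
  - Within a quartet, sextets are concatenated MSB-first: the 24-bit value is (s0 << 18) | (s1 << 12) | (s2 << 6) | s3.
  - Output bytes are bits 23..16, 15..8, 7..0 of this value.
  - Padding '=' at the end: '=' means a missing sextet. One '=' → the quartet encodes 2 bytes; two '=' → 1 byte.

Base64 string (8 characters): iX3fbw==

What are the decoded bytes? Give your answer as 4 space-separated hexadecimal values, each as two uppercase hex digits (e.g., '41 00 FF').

Answer: 89 7D DF 6F

Derivation:
After char 0 ('i'=34): chars_in_quartet=1 acc=0x22 bytes_emitted=0
After char 1 ('X'=23): chars_in_quartet=2 acc=0x897 bytes_emitted=0
After char 2 ('3'=55): chars_in_quartet=3 acc=0x225F7 bytes_emitted=0
After char 3 ('f'=31): chars_in_quartet=4 acc=0x897DDF -> emit 89 7D DF, reset; bytes_emitted=3
After char 4 ('b'=27): chars_in_quartet=1 acc=0x1B bytes_emitted=3
After char 5 ('w'=48): chars_in_quartet=2 acc=0x6F0 bytes_emitted=3
Padding '==': partial quartet acc=0x6F0 -> emit 6F; bytes_emitted=4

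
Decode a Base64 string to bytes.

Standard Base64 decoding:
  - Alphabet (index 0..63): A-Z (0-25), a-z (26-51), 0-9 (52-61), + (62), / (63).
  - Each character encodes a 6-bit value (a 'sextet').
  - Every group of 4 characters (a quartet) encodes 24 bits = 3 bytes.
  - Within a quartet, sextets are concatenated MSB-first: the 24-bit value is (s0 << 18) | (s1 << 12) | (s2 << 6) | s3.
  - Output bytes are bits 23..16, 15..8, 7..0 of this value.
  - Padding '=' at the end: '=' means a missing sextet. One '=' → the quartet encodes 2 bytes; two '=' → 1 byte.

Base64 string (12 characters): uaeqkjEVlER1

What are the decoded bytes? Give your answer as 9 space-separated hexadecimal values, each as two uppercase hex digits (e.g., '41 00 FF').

After char 0 ('u'=46): chars_in_quartet=1 acc=0x2E bytes_emitted=0
After char 1 ('a'=26): chars_in_quartet=2 acc=0xB9A bytes_emitted=0
After char 2 ('e'=30): chars_in_quartet=3 acc=0x2E69E bytes_emitted=0
After char 3 ('q'=42): chars_in_quartet=4 acc=0xB9A7AA -> emit B9 A7 AA, reset; bytes_emitted=3
After char 4 ('k'=36): chars_in_quartet=1 acc=0x24 bytes_emitted=3
After char 5 ('j'=35): chars_in_quartet=2 acc=0x923 bytes_emitted=3
After char 6 ('E'=4): chars_in_quartet=3 acc=0x248C4 bytes_emitted=3
After char 7 ('V'=21): chars_in_quartet=4 acc=0x923115 -> emit 92 31 15, reset; bytes_emitted=6
After char 8 ('l'=37): chars_in_quartet=1 acc=0x25 bytes_emitted=6
After char 9 ('E'=4): chars_in_quartet=2 acc=0x944 bytes_emitted=6
After char 10 ('R'=17): chars_in_quartet=3 acc=0x25111 bytes_emitted=6
After char 11 ('1'=53): chars_in_quartet=4 acc=0x944475 -> emit 94 44 75, reset; bytes_emitted=9

Answer: B9 A7 AA 92 31 15 94 44 75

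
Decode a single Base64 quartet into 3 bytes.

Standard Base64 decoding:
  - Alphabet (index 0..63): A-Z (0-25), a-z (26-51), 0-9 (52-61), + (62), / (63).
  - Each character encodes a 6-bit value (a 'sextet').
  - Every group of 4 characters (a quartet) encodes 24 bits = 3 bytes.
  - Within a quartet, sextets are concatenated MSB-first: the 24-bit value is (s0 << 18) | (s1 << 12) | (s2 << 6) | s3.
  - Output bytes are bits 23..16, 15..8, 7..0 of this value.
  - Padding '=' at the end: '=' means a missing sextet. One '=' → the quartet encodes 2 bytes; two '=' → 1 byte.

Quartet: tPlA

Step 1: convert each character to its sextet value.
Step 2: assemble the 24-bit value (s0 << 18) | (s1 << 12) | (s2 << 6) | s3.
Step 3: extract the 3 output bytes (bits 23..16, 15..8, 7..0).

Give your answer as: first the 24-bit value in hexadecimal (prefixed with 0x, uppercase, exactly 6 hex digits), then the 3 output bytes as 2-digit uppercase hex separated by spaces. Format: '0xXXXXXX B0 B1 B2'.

Answer: 0xB4F940 B4 F9 40

Derivation:
Sextets: t=45, P=15, l=37, A=0
24-bit: (45<<18) | (15<<12) | (37<<6) | 0
      = 0xB40000 | 0x00F000 | 0x000940 | 0x000000
      = 0xB4F940
Bytes: (v>>16)&0xFF=B4, (v>>8)&0xFF=F9, v&0xFF=40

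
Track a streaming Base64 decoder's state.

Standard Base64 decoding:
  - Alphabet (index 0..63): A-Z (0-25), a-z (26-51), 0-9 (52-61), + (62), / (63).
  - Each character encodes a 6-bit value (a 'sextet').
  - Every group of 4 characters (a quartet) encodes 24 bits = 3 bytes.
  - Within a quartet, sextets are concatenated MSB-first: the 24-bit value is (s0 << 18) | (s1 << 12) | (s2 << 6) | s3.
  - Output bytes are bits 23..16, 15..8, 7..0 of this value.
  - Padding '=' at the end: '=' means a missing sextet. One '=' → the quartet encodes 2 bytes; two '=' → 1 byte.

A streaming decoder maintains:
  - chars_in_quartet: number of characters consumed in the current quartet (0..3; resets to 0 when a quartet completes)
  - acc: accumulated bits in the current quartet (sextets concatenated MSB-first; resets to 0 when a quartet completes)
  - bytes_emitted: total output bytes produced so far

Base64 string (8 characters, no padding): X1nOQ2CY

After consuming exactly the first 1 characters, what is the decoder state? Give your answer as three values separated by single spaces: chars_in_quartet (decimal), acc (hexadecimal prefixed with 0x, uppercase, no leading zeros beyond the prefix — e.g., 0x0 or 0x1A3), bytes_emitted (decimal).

After char 0 ('X'=23): chars_in_quartet=1 acc=0x17 bytes_emitted=0

Answer: 1 0x17 0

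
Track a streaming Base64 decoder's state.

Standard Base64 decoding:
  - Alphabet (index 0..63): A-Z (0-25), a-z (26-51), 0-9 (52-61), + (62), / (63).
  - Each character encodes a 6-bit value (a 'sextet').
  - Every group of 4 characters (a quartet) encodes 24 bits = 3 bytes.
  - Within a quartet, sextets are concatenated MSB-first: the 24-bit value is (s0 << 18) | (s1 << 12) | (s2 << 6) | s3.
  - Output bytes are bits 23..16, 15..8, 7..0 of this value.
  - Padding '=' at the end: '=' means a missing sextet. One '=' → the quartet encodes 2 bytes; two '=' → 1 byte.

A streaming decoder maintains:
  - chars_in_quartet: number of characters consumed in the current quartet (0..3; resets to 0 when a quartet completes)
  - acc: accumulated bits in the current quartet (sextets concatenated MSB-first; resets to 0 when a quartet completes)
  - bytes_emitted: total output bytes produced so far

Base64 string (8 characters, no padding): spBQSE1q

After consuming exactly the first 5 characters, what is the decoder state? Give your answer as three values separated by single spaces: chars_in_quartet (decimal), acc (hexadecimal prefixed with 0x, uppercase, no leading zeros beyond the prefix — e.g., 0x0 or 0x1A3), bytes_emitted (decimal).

Answer: 1 0x12 3

Derivation:
After char 0 ('s'=44): chars_in_quartet=1 acc=0x2C bytes_emitted=0
After char 1 ('p'=41): chars_in_quartet=2 acc=0xB29 bytes_emitted=0
After char 2 ('B'=1): chars_in_quartet=3 acc=0x2CA41 bytes_emitted=0
After char 3 ('Q'=16): chars_in_quartet=4 acc=0xB29050 -> emit B2 90 50, reset; bytes_emitted=3
After char 4 ('S'=18): chars_in_quartet=1 acc=0x12 bytes_emitted=3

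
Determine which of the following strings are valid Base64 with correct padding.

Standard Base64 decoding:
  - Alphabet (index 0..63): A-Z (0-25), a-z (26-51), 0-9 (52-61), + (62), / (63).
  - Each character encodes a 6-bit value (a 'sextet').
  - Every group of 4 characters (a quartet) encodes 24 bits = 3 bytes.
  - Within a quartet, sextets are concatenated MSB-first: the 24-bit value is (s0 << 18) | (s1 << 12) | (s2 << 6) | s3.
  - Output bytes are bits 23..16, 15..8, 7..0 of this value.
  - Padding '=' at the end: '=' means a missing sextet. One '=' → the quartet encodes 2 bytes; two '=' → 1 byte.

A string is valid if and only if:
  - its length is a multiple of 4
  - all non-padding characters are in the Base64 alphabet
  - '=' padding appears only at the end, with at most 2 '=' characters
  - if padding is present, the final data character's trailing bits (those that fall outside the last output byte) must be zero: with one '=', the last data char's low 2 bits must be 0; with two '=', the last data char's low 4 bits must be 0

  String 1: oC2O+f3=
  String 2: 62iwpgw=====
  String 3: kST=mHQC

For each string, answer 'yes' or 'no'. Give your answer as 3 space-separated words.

String 1: 'oC2O+f3=' → invalid (bad trailing bits)
String 2: '62iwpgw=====' → invalid (5 pad chars (max 2))
String 3: 'kST=mHQC' → invalid (bad char(s): ['=']; '=' in middle)

Answer: no no no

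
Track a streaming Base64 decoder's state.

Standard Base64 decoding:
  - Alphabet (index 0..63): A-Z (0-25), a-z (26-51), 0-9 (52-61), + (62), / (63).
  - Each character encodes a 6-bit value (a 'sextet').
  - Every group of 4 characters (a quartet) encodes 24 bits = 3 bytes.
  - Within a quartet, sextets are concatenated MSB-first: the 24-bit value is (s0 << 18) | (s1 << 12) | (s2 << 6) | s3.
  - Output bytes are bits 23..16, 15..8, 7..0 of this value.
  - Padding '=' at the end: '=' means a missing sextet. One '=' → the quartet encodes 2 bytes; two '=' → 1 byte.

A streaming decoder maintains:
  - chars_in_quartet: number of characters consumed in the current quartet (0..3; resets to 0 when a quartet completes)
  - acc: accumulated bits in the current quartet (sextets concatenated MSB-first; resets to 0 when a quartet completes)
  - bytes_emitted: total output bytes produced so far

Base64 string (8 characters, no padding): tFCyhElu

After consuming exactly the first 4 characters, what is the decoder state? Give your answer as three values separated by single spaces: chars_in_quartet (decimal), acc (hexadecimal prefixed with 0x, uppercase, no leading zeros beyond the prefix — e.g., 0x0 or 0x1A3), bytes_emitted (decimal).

Answer: 0 0x0 3

Derivation:
After char 0 ('t'=45): chars_in_quartet=1 acc=0x2D bytes_emitted=0
After char 1 ('F'=5): chars_in_quartet=2 acc=0xB45 bytes_emitted=0
After char 2 ('C'=2): chars_in_quartet=3 acc=0x2D142 bytes_emitted=0
After char 3 ('y'=50): chars_in_quartet=4 acc=0xB450B2 -> emit B4 50 B2, reset; bytes_emitted=3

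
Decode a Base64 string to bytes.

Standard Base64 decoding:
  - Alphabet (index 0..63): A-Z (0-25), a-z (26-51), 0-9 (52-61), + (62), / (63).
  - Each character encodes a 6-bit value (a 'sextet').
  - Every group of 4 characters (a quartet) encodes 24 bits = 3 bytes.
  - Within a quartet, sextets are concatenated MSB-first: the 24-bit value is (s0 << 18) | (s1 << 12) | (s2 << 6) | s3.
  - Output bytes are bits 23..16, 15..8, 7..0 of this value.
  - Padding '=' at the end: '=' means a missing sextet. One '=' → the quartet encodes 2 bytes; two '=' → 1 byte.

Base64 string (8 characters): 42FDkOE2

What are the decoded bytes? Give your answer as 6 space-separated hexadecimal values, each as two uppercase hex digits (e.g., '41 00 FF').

Answer: E3 61 43 90 E1 36

Derivation:
After char 0 ('4'=56): chars_in_quartet=1 acc=0x38 bytes_emitted=0
After char 1 ('2'=54): chars_in_quartet=2 acc=0xE36 bytes_emitted=0
After char 2 ('F'=5): chars_in_quartet=3 acc=0x38D85 bytes_emitted=0
After char 3 ('D'=3): chars_in_quartet=4 acc=0xE36143 -> emit E3 61 43, reset; bytes_emitted=3
After char 4 ('k'=36): chars_in_quartet=1 acc=0x24 bytes_emitted=3
After char 5 ('O'=14): chars_in_quartet=2 acc=0x90E bytes_emitted=3
After char 6 ('E'=4): chars_in_quartet=3 acc=0x24384 bytes_emitted=3
After char 7 ('2'=54): chars_in_quartet=4 acc=0x90E136 -> emit 90 E1 36, reset; bytes_emitted=6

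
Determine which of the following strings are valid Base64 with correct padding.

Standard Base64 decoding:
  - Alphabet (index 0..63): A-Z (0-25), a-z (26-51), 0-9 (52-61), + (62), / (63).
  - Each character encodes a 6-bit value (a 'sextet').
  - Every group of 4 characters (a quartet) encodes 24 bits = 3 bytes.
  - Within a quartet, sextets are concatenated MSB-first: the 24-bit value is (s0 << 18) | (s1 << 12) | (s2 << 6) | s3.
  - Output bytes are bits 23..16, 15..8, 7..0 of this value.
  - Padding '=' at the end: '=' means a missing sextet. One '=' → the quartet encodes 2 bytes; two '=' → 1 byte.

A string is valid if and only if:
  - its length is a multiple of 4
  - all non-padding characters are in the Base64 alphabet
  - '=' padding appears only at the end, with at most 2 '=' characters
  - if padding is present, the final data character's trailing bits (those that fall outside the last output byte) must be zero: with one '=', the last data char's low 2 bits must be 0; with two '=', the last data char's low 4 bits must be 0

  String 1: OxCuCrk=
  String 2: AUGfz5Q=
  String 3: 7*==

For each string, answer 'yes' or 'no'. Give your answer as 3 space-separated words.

Answer: yes yes no

Derivation:
String 1: 'OxCuCrk=' → valid
String 2: 'AUGfz5Q=' → valid
String 3: '7*==' → invalid (bad char(s): ['*'])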